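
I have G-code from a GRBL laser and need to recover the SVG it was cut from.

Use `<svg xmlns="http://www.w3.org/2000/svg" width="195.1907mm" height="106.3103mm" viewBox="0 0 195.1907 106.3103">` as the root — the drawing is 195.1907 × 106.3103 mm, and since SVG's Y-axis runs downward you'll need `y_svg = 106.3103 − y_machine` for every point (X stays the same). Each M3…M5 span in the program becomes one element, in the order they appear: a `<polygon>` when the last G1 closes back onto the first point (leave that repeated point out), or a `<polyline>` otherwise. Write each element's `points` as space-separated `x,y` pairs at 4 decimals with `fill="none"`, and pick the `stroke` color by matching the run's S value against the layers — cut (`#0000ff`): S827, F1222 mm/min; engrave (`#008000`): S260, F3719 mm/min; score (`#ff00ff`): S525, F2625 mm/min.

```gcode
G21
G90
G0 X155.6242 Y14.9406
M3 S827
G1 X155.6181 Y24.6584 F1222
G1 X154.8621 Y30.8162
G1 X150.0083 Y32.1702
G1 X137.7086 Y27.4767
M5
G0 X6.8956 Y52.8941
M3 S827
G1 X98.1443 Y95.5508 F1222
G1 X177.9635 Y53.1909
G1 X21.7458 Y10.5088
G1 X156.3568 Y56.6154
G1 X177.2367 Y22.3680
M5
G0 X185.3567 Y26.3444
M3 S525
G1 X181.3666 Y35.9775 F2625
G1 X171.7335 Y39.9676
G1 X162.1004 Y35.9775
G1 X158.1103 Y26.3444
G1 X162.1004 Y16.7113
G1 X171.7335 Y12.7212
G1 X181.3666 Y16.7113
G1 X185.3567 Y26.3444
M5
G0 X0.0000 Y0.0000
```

Each laser-on run becomes one SVG element. Flip Y back into SVG space with y_svg = 106.3103 − y_machine.

Run 1: power S827 maps to stroke `#0000ff` (cut). The run is open, so emit a `<polyline>` with points (Y-flipped): 155.6242,91.3697 155.6181,81.6519 154.8621,75.4941 150.0083,74.1401 137.7086,78.8336.

Run 2: power S827 maps to stroke `#0000ff` (cut). The run is open, so emit a `<polyline>` with points (Y-flipped): 6.8956,53.4162 98.1443,10.7595 177.9635,53.1194 21.7458,95.8015 156.3568,49.6949 177.2367,83.9423.

Run 3: S525 ⇒ score layer `#ff00ff`. The run returns to its start, so emit a `<polygon>` with points (Y-flipped): 185.3567,79.9659 181.3666,70.3328 171.7335,66.3427 162.1004,70.3328 158.1103,79.9659 162.1004,89.5990 171.7335,93.5891 181.3666,89.5990.

<svg xmlns="http://www.w3.org/2000/svg" width="195.1907mm" height="106.3103mm" viewBox="0 0 195.1907 106.3103">
  <polyline points="155.6242,91.3697 155.6181,81.6519 154.8621,75.4941 150.0083,74.1401 137.7086,78.8336" fill="none" stroke="#0000ff"/>
  <polyline points="6.8956,53.4162 98.1443,10.7595 177.9635,53.1194 21.7458,95.8015 156.3568,49.6949 177.2367,83.9423" fill="none" stroke="#0000ff"/>
  <polygon points="185.3567,79.9659 181.3666,70.3328 171.7335,66.3427 162.1004,70.3328 158.1103,79.9659 162.1004,89.5990 171.7335,93.5891 181.3666,89.5990" fill="none" stroke="#ff00ff"/>
</svg>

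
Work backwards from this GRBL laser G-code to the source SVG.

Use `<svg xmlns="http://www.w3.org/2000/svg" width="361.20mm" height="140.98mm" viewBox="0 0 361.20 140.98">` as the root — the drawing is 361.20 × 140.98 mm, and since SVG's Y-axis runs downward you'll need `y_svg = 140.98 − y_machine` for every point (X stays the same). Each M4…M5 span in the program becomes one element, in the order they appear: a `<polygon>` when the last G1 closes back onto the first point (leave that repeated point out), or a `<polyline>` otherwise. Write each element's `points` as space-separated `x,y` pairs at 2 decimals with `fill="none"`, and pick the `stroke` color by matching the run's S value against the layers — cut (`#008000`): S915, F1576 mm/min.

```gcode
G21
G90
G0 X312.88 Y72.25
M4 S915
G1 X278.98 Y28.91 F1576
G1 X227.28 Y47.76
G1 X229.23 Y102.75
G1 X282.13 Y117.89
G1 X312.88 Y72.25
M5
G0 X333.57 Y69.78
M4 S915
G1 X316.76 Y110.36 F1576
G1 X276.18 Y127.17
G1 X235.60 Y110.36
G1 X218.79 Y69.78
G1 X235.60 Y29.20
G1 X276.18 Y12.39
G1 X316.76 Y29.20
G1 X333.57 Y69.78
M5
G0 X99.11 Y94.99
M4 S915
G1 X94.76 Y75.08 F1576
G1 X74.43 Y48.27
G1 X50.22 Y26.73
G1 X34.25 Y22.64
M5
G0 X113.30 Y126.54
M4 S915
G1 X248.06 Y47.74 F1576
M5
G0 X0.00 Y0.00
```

Each laser-on run becomes one SVG element. Flip Y back into SVG space with y_svg = 140.98 − y_machine. Every run uses S915, so all elements get stroke `#008000` (cut).

Run 1: The run returns to its start, so emit a `<polygon>` with points (Y-flipped): 312.88,68.73 278.98,112.07 227.28,93.22 229.23,38.23 282.13,23.09.

Run 2: The run returns to its start, so emit a `<polygon>` with points (Y-flipped): 333.57,71.20 316.76,30.62 276.18,13.81 235.60,30.62 218.79,71.20 235.60,111.78 276.18,128.59 316.76,111.78.

Run 3: The run is open, so emit a `<polyline>` with points (Y-flipped): 99.11,45.99 94.76,65.90 74.43,92.71 50.22,114.25 34.25,118.34.

Run 4: The run is open, so emit a `<polyline>` with points (Y-flipped): 113.30,14.44 248.06,93.24.

<svg xmlns="http://www.w3.org/2000/svg" width="361.20mm" height="140.98mm" viewBox="0 0 361.20 140.98">
  <polygon points="312.88,68.73 278.98,112.07 227.28,93.22 229.23,38.23 282.13,23.09" fill="none" stroke="#008000"/>
  <polygon points="333.57,71.20 316.76,30.62 276.18,13.81 235.60,30.62 218.79,71.20 235.60,111.78 276.18,128.59 316.76,111.78" fill="none" stroke="#008000"/>
  <polyline points="99.11,45.99 94.76,65.90 74.43,92.71 50.22,114.25 34.25,118.34" fill="none" stroke="#008000"/>
  <polyline points="113.30,14.44 248.06,93.24" fill="none" stroke="#008000"/>
</svg>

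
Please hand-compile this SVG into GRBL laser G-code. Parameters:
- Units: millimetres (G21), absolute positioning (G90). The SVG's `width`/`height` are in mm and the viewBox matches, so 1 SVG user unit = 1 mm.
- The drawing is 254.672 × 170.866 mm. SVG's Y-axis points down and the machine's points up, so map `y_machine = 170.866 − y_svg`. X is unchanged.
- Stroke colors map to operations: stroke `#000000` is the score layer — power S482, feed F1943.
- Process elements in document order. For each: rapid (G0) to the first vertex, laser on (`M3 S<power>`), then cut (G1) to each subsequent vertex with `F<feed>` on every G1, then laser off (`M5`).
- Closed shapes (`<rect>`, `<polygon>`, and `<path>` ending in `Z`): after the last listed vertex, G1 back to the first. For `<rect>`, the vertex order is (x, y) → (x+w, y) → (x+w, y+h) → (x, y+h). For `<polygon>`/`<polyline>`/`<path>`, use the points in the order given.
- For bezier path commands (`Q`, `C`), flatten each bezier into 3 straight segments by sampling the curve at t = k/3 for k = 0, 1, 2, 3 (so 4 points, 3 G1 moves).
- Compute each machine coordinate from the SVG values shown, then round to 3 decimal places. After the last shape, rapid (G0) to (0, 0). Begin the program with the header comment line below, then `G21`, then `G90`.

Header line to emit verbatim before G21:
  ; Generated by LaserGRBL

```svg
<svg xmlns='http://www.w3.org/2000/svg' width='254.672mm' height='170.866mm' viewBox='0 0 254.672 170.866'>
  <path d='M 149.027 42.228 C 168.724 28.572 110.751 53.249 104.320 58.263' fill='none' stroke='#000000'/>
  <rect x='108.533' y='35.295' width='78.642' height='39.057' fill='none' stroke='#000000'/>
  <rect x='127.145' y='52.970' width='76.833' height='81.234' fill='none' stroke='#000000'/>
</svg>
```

; Generated by LaserGRBL
G21
G90
G0 X149.027 Y128.638
M3 S482
G1 X147.620 Y131.664 F1943
G1 X123.146 Y122.023 F1943
G1 X104.320 Y112.603 F1943
M5
G0 X108.533 Y135.571
M3 S482
G1 X187.175 Y135.571 F1943
G1 X187.175 Y96.514 F1943
G1 X108.533 Y96.514 F1943
G1 X108.533 Y135.571 F1943
M5
G0 X127.145 Y117.896
M3 S482
G1 X203.978 Y117.896 F1943
G1 X203.978 Y36.662 F1943
G1 X127.145 Y36.662 F1943
G1 X127.145 Y117.896 F1943
M5
G0 X0.000 Y0.000

1 u = 1 mm; y_m = 170.866 − y.

[1] `<path>` cubic bezier, #000000→score S482 F1943: (149.027,128.638) → (147.620,131.664) → (123.146,122.023) → (104.320,112.603)

[2] `<rect>` rectangle, #000000→score S482 F1943: (108.533,135.571) → (187.175,135.571) → (187.175,96.514) → (108.533,96.514) → (108.533,135.571) (closed)

[3] `<rect>` rectangle, #000000→score S482 F1943: (127.145,117.896) → (203.978,117.896) → (203.978,36.662) → (127.145,36.662) → (127.145,117.896) (closed)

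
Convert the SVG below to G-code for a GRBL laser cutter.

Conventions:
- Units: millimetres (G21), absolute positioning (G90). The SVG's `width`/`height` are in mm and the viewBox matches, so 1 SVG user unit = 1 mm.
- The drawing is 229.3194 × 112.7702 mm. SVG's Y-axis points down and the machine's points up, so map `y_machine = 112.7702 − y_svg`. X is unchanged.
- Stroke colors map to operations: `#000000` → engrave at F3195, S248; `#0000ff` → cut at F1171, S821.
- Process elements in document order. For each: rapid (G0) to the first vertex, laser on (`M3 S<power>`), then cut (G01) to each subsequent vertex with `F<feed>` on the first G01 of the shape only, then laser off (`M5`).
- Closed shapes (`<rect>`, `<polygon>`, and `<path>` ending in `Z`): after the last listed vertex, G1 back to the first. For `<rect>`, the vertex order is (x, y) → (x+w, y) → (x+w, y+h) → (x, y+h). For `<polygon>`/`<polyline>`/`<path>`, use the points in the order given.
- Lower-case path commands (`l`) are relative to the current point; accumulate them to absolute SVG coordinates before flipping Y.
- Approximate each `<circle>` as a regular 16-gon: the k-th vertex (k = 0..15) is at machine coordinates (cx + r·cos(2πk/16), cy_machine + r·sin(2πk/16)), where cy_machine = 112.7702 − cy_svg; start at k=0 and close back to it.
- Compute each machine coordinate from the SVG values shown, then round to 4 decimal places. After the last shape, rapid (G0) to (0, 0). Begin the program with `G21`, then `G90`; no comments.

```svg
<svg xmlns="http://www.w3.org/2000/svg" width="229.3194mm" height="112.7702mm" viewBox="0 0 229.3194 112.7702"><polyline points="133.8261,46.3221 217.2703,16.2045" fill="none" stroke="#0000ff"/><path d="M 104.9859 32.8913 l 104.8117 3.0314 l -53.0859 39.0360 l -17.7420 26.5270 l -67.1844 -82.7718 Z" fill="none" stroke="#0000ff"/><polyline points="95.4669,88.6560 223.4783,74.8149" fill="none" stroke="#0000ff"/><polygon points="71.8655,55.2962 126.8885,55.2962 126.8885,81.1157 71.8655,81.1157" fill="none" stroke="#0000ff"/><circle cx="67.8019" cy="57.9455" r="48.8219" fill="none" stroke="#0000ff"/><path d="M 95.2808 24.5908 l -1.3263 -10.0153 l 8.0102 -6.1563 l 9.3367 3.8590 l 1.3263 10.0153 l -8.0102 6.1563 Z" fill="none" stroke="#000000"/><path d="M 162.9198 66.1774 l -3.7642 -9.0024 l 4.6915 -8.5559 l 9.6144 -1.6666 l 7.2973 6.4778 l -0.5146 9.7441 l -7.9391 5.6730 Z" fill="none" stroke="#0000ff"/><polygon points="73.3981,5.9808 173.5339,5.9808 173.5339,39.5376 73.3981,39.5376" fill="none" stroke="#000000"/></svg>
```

G21
G90
G0 X133.8261 Y66.4481
M3 S821
G01 X217.2703 Y96.5657 F1171
M5
G0 X104.9859 Y79.8789
M3 S821
G01 X209.7976 Y76.8475 F1171
G01 X156.7117 Y37.8115
G01 X138.9697 Y11.2845
G01 X71.7853 Y94.0563
G01 X104.9859 Y79.8789
M5
G0 X95.4669 Y24.1142
M3 S821
G01 X223.4783 Y37.9553 F1171
M5
G0 X71.8655 Y57.4740
M3 S821
G01 X126.8885 Y57.4740 F1171
G01 X126.8885 Y31.6545
G01 X71.8655 Y31.6545
G01 X71.8655 Y57.4740
M5
G0 X116.6238 Y54.8247
M3 S821
G01 X112.9075 Y73.5080 F1171
G01 X102.3242 Y89.3470
G01 X86.4852 Y99.9303
G01 X67.8019 Y103.6466
G01 X49.1186 Y99.9303
G01 X33.2796 Y89.3470
G01 X22.6963 Y73.5080
G01 X18.9800 Y54.8247
G01 X22.6963 Y36.1414
G01 X33.2796 Y20.3024
G01 X49.1186 Y9.7191
G01 X67.8019 Y6.0028
G01 X86.4852 Y9.7191
G01 X102.3242 Y20.3024
G01 X112.9075 Y36.1414
G01 X116.6238 Y54.8247
M5
G0 X95.2808 Y88.1794
M3 S248
G01 X93.9545 Y98.1947 F3195
G01 X101.9647 Y104.3510
G01 X111.3014 Y100.4920
G01 X112.6277 Y90.4767
G01 X104.6175 Y84.3204
G01 X95.2808 Y88.1794
M5
G0 X162.9198 Y46.5928
M3 S821
G01 X159.1556 Y55.5952 F1171
G01 X163.8471 Y64.1511
G01 X173.4615 Y65.8177
G01 X180.7588 Y59.3399
G01 X180.2442 Y49.5958
G01 X172.3051 Y43.9228
G01 X162.9198 Y46.5928
M5
G0 X73.3981 Y106.7894
M3 S248
G01 X173.5339 Y106.7894 F3195
G01 X173.5339 Y73.2326
G01 X73.3981 Y73.2326
G01 X73.3981 Y106.7894
M5
G0 X0.0000 Y0.0000

Since the viewBox matches the mm dimensions, user units are millimetres directly. The only transform is the Y-flip y_m = 112.7702 − y_svg.

Shape 1 is a line segment drawn with `<polyline>`. Its stroke #0000ff means cut at S821, F1171. After flipping Y the toolpath is (133.8261,66.4481) → (217.2703,96.5657).

Shape 2 is a closed polygon drawn with `<path>`. Its stroke #0000ff means cut at S821, F1171. After flipping Y the toolpath is (104.9859,79.8789) → (209.7976,76.8475) → (156.7117,37.8115) → (138.9697,11.2845) → (71.7853,94.0563) → (104.9859,79.8789), returning to the start.

Shape 3 is a line segment drawn with `<polyline>`. Its stroke #0000ff means cut at S821, F1171. After flipping Y the toolpath is (95.4669,24.1142) → (223.4783,37.9553).

Shape 4 is a rectangle drawn with `<polygon>`. Its stroke #0000ff means cut at S821, F1171. After flipping Y the toolpath is (71.8655,57.4740) → (126.8885,57.4740) → (126.8885,31.6545) → (71.8655,31.6545) → (71.8655,57.4740), returning to the start.

Shape 5 is a circle drawn with `<circle>`. Its stroke #0000ff means cut at S821, F1171. After flipping Y the toolpath is (116.6238,54.8247) → (112.9075,73.5080) → (102.3242,89.3470) → (86.4852,99.9303) → (67.8019,103.6466) → (49.1186,99.9303) → (33.2796,89.3470) → (22.6963,73.5080) → (18.9800,54.8247) → (22.6963,36.1414) → (33.2796,20.3024) → (49.1186,9.7191) → (67.8019,6.0028) → (86.4852,9.7191) → (102.3242,20.3024) → (112.9075,36.1414) → (116.6238,54.8247), returning to the start.

Shape 6 is a regular polygon drawn with `<path>`. Its stroke #000000 means engrave at S248, F3195. After flipping Y the toolpath is (95.2808,88.1794) → (93.9545,98.1947) → (101.9647,104.3510) → (111.3014,100.4920) → (112.6277,90.4767) → (104.6175,84.3204) → (95.2808,88.1794), returning to the start.

Shape 7 is a regular polygon drawn with `<path>`. Its stroke #0000ff means cut at S821, F1171. After flipping Y the toolpath is (162.9198,46.5928) → (159.1556,55.5952) → (163.8471,64.1511) → (173.4615,65.8177) → (180.7588,59.3399) → (180.2442,49.5958) → (172.3051,43.9228) → (162.9198,46.5928), returning to the start.

Shape 8 is a rectangle drawn with `<polygon>`. Its stroke #000000 means engrave at S248, F3195. After flipping Y the toolpath is (73.3981,106.7894) → (173.5339,106.7894) → (173.5339,73.2326) → (73.3981,73.2326) → (73.3981,106.7894), returning to the start.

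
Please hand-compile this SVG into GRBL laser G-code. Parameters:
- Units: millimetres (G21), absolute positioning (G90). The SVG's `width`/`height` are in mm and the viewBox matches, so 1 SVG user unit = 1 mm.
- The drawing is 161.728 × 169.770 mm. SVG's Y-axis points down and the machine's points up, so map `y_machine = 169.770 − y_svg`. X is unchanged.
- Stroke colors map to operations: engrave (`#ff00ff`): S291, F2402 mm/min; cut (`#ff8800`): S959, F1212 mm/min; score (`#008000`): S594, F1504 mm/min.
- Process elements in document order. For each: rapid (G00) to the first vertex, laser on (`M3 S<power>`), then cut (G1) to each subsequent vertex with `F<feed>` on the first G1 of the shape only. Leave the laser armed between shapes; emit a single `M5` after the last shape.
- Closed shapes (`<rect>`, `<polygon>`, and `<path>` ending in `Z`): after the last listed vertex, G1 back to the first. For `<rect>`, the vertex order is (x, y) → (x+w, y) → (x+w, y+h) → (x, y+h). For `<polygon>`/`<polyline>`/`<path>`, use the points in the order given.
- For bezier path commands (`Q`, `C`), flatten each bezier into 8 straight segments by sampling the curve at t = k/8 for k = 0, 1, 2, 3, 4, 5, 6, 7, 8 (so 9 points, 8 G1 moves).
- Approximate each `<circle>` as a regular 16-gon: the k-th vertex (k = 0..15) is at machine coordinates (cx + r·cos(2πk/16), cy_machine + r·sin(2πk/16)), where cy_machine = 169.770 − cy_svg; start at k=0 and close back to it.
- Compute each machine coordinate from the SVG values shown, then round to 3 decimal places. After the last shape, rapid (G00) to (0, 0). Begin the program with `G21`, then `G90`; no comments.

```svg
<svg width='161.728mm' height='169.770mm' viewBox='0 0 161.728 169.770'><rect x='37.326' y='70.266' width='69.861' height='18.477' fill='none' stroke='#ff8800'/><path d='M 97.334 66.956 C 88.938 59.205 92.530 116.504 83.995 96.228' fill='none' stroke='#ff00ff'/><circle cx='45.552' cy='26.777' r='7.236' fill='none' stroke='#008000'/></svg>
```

G21
G90
G00 X37.326 Y99.504
M3 S959
G1 X107.187 Y99.504 F1212
G1 X107.187 Y81.027
G1 X37.326 Y81.027
G1 X37.326 Y99.504
G00 X97.334 Y102.814
M3 S291
G1 X94.700 Y102.950 F2402
G1 X92.908 Y98.659
G1 X91.674 Y91.612
G1 X90.717 Y83.481
G1 X89.752 Y75.937
G1 X88.499 Y70.652
G1 X86.674 Y69.296
G1 X83.995 Y73.542
G00 X52.788 Y142.993
M3 S594
G1 X52.237 Y145.762 F1504
G1 X50.669 Y148.110
G1 X48.321 Y149.678
G1 X45.552 Y150.229
G1 X42.783 Y149.678
G1 X40.435 Y148.110
G1 X38.867 Y145.762
G1 X38.316 Y142.993
G1 X38.867 Y140.224
G1 X40.435 Y137.876
G1 X42.783 Y136.308
G1 X45.552 Y135.757
G1 X48.321 Y136.308
G1 X50.669 Y137.876
G1 X52.237 Y140.224
G1 X52.788 Y142.993
M5
G00 X0.000 Y0.000

viewBox `0 0 161.728 169.770` with mm width/height → 1 unit = 1 mm. Flip: y_m = 169.770 − y_svg.

**Shape 1** — `<rect>` rectangle, stroke `#ff8800` → cut (S959, F1212). Machine vertices: (37.326,99.504) → (107.187,99.504) → (107.187,81.027) → (37.326,81.027) → (37.326,99.504). Closed: final G1 returns to the first vertex.

**Shape 2** — `<path>` cubic bezier, stroke `#ff00ff` → engrave (S291, F2402). Control points (SVG): P0=(97.334,66.956), P1=(88.938,59.205), P2=(92.530,116.504), P3=(83.995,96.228); sampled at t=k/8. Machine vertices: (97.334,102.814) → (94.700,102.950) → (92.908,98.659) → (91.674,91.612) → (90.717,83.481) → (89.752,75.937) → (88.499,70.652) → (86.674,69.296) → (83.995,73.542). Open path.

**Shape 3** — `<circle>` circle, stroke `#008000` → score (S594, F1504). Machine vertices: (52.788,142.993) → (52.237,145.762) → (50.669,148.110) → (48.321,149.678) → (45.552,150.229) → (42.783,149.678) → (40.435,148.110) → (38.867,145.762) → (38.316,142.993) → (38.867,140.224) → (40.435,137.876) → (42.783,136.308) → (45.552,135.757) → (48.321,136.308) → (50.669,137.876) → (52.237,140.224) → (52.788,142.993). Closed: final G1 returns to the first vertex.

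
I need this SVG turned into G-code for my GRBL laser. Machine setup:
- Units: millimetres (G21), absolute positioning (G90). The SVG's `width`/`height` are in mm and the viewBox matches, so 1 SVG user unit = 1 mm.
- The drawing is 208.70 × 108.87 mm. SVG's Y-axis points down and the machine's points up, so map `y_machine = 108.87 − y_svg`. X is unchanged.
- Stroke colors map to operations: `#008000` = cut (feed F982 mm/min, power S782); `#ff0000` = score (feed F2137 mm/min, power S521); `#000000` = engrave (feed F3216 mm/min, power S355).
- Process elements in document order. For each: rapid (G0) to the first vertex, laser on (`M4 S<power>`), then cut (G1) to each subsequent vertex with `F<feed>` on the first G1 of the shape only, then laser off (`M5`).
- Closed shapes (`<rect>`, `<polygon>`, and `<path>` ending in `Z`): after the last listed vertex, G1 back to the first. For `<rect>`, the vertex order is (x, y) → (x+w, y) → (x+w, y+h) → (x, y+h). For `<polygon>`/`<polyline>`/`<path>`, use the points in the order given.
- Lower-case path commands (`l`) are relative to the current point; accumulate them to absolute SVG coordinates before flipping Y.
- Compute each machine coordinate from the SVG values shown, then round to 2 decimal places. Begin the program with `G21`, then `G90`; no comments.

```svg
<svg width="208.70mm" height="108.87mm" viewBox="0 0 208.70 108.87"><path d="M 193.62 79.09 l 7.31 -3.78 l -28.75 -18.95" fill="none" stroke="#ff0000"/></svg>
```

G21
G90
G0 X193.62 Y29.78
M4 S521
G1 X200.93 Y33.56 F2137
G1 X172.18 Y52.51
M5

Since the viewBox matches the mm dimensions, user units are millimetres directly. The only transform is the Y-flip y_m = 108.87 − y_svg.

Shape 1 is a open polyline drawn with `<path>`. Its stroke #ff0000 means score at S521, F2137. After flipping Y the toolpath is (193.62,29.78) → (200.93,33.56) → (172.18,52.51).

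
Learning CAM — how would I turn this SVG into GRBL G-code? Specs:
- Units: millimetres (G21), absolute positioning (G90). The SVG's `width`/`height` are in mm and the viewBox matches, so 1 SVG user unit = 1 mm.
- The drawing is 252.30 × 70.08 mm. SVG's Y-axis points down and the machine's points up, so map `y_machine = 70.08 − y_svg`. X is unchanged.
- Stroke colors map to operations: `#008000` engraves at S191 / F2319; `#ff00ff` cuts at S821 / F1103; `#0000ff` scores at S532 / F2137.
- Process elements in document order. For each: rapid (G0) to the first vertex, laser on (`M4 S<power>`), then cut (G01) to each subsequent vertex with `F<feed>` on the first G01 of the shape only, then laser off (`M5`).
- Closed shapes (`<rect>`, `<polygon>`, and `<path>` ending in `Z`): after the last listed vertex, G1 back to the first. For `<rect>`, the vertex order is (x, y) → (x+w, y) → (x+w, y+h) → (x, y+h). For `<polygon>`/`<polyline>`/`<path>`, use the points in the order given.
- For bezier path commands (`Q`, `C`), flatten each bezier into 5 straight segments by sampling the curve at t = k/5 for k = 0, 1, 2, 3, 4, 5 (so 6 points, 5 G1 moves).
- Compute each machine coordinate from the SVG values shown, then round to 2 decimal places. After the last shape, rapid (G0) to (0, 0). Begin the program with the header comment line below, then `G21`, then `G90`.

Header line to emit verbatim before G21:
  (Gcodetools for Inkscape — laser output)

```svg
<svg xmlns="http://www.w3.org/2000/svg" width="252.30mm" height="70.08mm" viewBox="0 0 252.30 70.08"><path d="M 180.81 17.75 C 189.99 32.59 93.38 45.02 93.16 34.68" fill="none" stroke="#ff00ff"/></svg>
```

(Gcodetools for Inkscape — laser output)
G21
G90
G0 X180.81 Y52.33
M4 S821
G01 X175.24 Y43.88 F1103
G01 X153.99 Y36.98
G01 X126.75 Y32.62
G01 X103.24 Y31.77
G01 X93.16 Y35.40
M5
G0 X0.00 Y0.00

Since the viewBox matches the mm dimensions, user units are millimetres directly. The only transform is the Y-flip y_m = 70.08 − y_svg.

Shape 1 is a cubic bezier drawn with `<path>`. Its stroke #ff00ff means cut at S821, F1103. After flipping Y the toolpath is (180.81,52.33) → (175.24,43.88) → (153.99,36.98) → (126.75,32.62) → (103.24,31.77) → (93.16,35.40).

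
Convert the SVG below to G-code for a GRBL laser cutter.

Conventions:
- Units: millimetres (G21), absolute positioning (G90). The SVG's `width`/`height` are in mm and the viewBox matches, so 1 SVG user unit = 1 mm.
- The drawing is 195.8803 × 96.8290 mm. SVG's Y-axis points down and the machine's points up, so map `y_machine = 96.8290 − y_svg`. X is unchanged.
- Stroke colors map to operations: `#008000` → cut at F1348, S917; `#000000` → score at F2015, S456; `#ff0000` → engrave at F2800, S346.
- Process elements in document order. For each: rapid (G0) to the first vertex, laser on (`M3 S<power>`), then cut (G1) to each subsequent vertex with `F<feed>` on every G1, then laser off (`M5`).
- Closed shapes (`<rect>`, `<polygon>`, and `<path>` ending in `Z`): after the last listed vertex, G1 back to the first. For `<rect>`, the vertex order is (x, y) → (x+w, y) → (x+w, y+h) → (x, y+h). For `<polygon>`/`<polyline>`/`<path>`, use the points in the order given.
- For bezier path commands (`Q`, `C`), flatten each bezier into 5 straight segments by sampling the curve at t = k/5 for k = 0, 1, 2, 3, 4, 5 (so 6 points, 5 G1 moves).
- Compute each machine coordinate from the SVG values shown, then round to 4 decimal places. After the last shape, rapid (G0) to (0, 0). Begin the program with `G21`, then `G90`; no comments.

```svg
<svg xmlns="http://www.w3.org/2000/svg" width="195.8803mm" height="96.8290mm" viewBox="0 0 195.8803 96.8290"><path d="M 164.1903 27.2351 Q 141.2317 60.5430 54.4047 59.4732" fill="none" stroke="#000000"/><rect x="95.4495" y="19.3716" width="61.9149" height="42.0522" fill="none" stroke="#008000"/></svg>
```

G21
G90
G0 X164.1903 Y69.5939
M3 S456
G1 X152.4521 Y57.6458 F2015
G1 X135.6045 Y48.4480 F2015
G1 X113.6474 Y42.0004 F2015
G1 X86.5808 Y38.3030 F2015
G1 X54.4047 Y37.3558 F2015
M5
G0 X95.4495 Y77.4574
M3 S917
G1 X157.3644 Y77.4574 F1348
G1 X157.3644 Y35.4052 F1348
G1 X95.4495 Y35.4052 F1348
G1 X95.4495 Y77.4574 F1348
M5
G0 X0.0000 Y0.0000

Since the viewBox matches the mm dimensions, user units are millimetres directly. The only transform is the Y-flip y_m = 96.8290 − y_svg.

Shape 1 is a quadratic bezier drawn with `<path>`. Its stroke #000000 means score at S456, F2015. After flipping Y the toolpath is (164.1903,69.5939) → (152.4521,57.6458) → (135.6045,48.4480) → (113.6474,42.0004) → (86.5808,38.3030) → (54.4047,37.3558).

Shape 2 is a rectangle drawn with `<rect>`. Its stroke #008000 means cut at S917, F1348. After flipping Y the toolpath is (95.4495,77.4574) → (157.3644,77.4574) → (157.3644,35.4052) → (95.4495,35.4052) → (95.4495,77.4574), returning to the start.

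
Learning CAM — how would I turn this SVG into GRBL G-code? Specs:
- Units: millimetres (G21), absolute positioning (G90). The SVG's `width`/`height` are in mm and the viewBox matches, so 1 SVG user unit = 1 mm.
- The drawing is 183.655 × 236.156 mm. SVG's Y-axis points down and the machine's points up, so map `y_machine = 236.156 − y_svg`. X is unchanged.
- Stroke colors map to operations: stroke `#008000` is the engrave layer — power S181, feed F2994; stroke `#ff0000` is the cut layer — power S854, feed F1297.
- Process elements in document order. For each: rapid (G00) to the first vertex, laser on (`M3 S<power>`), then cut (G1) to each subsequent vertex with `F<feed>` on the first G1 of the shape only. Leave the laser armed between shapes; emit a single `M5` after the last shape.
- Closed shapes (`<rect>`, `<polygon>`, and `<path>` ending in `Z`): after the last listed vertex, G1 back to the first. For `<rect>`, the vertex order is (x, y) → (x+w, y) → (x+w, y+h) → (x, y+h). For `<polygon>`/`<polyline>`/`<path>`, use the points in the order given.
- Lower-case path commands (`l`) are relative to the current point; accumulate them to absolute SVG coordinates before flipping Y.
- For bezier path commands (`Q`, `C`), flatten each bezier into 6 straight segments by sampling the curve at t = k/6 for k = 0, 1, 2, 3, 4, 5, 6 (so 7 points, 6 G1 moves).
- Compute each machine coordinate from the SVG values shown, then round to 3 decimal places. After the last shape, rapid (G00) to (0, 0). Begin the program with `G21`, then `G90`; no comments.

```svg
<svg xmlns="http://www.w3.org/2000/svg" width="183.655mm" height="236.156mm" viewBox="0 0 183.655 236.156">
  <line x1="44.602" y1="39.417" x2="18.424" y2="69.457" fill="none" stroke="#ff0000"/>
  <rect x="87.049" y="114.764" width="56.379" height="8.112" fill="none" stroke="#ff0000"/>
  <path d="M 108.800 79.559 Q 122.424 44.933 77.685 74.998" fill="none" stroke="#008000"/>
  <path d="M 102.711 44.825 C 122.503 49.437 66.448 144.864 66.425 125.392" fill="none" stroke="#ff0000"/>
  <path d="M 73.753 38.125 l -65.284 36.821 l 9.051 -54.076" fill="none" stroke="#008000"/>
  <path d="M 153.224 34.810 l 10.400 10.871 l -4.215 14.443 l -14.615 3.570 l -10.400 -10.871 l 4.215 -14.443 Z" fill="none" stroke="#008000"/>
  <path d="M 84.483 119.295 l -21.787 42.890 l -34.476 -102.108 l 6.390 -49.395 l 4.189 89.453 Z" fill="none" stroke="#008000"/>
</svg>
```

1 u = 1 mm; y_m = 236.156 − y.

[1] `<line>` line segment, #ff0000→cut S854 F1297: (44.602,196.739) → (18.424,166.699)

[2] `<rect>` rectangle, #ff0000→cut S854 F1297: (87.049,121.392) → (143.428,121.392) → (143.428,113.280) → (87.049,113.280) → (87.049,121.392) (closed)

[3] `<path>` quadratic bezier, #008000→engrave S181 F2994: (108.800,156.597) → (111.720,166.342) → (111.398,172.493) → (107.833,175.050) → (101.026,174.013) → (90.977,169.383) → (77.685,161.158)

[4] `<path>` cubic bezier, #ff0000→cut S854 F1297: (102.711,191.331) → (106.897,182.409) → (102.105,164.066) → (91.999,142.016) → (80.241,121.973) → (70.495,109.651) → (66.425,110.764)

[5] `<path>` open polyline, #008000→engrave S181 F2994: (73.753,198.031) → (8.469,161.210) → (17.520,215.286)

[6] `<path>` regular polygon, #008000→engrave S181 F2994: (153.224,201.346) → (163.624,190.475) → (159.409,176.032) → (144.794,172.462) → (134.394,183.333) → (138.609,197.776) → (153.224,201.346) (closed)

[7] `<path>` closed polygon, #008000→engrave S181 F2994: (84.483,116.861) → (62.696,73.971) → (28.220,176.079) → (34.610,225.474) → (38.799,136.021) → (84.483,116.861) (closed)

G21
G90
G00 X44.602 Y196.739
M3 S854
G1 X18.424 Y166.699 F1297
G00 X87.049 Y121.392
M3 S854
G1 X143.428 Y121.392 F1297
G1 X143.428 Y113.280
G1 X87.049 Y113.280
G1 X87.049 Y121.392
G00 X108.800 Y156.597
M3 S181
G1 X111.720 Y166.342 F2994
G1 X111.398 Y172.493
G1 X107.833 Y175.050
G1 X101.026 Y174.013
G1 X90.977 Y169.383
G1 X77.685 Y161.158
G00 X102.711 Y191.331
M3 S854
G1 X106.897 Y182.409 F1297
G1 X102.105 Y164.066
G1 X91.999 Y142.016
G1 X80.241 Y121.973
G1 X70.495 Y109.651
G1 X66.425 Y110.764
G00 X73.753 Y198.031
M3 S181
G1 X8.469 Y161.210 F2994
G1 X17.520 Y215.286
G00 X153.224 Y201.346
M3 S181
G1 X163.624 Y190.475 F2994
G1 X159.409 Y176.032
G1 X144.794 Y172.462
G1 X134.394 Y183.333
G1 X138.609 Y197.776
G1 X153.224 Y201.346
G00 X84.483 Y116.861
M3 S181
G1 X62.696 Y73.971 F2994
G1 X28.220 Y176.079
G1 X34.610 Y225.474
G1 X38.799 Y136.021
G1 X84.483 Y116.861
M5
G00 X0.000 Y0.000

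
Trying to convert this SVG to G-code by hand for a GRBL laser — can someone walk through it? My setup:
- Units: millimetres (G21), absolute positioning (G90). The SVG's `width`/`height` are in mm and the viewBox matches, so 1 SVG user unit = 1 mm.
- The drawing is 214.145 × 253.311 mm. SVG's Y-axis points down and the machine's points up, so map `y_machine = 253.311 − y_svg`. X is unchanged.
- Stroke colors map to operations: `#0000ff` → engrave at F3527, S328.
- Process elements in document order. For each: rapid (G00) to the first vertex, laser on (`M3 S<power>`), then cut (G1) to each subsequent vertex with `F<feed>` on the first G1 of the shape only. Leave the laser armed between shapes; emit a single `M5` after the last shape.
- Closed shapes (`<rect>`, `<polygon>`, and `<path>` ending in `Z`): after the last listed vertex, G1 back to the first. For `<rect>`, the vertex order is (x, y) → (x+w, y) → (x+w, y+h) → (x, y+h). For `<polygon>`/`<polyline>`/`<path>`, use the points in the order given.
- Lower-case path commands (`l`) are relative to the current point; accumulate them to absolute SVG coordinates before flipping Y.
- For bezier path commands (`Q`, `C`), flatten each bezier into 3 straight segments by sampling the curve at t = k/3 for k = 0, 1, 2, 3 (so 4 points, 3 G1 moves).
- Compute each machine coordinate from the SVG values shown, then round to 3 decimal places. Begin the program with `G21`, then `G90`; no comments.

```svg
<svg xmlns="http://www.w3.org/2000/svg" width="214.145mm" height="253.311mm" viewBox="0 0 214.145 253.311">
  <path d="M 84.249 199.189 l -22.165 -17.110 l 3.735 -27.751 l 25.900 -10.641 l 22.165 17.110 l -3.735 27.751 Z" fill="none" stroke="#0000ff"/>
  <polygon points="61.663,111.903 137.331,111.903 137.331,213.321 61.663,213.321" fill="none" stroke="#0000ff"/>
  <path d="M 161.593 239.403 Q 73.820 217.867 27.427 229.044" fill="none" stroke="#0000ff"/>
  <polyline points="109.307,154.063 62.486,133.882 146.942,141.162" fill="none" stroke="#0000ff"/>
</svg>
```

G21
G90
G00 X84.249 Y54.122
M3 S328
G1 X62.084 Y71.232 F3527
G1 X65.819 Y98.983
G1 X91.719 Y109.624
G1 X113.884 Y92.514
G1 X110.149 Y64.763
G1 X84.249 Y54.122
G00 X61.663 Y141.408
M3 S328
G1 X137.331 Y141.408 F3527
G1 X137.331 Y39.990
G1 X61.663 Y39.990
G1 X61.663 Y141.408
G00 X161.593 Y13.908
M3 S328
G1 X107.675 Y24.631 F3527
G1 X62.953 Y28.084
G1 X27.427 Y24.267
G00 X109.307 Y99.248
M3 S328
G1 X62.486 Y119.429 F3527
G1 X146.942 Y112.149
M5

Since the viewBox matches the mm dimensions, user units are millimetres directly. The only transform is the Y-flip y_m = 253.311 − y_svg.

Shape 1 is a regular polygon drawn with `<path>`. Its stroke #0000ff means engrave at S328, F3527. After flipping Y the toolpath is (84.249,54.122) → (62.084,71.232) → (65.819,98.983) → (91.719,109.624) → (113.884,92.514) → (110.149,64.763) → (84.249,54.122), returning to the start.

Shape 2 is a rectangle drawn with `<polygon>`. Its stroke #0000ff means engrave at S328, F3527. After flipping Y the toolpath is (61.663,141.408) → (137.331,141.408) → (137.331,39.990) → (61.663,39.990) → (61.663,141.408), returning to the start.

Shape 3 is a quadratic bezier drawn with `<path>`. Its stroke #0000ff means engrave at S328, F3527. After flipping Y the toolpath is (161.593,13.908) → (107.675,24.631) → (62.953,28.084) → (27.427,24.267).

Shape 4 is a open polyline drawn with `<polyline>`. Its stroke #0000ff means engrave at S328, F3527. After flipping Y the toolpath is (109.307,99.248) → (62.486,119.429) → (146.942,112.149).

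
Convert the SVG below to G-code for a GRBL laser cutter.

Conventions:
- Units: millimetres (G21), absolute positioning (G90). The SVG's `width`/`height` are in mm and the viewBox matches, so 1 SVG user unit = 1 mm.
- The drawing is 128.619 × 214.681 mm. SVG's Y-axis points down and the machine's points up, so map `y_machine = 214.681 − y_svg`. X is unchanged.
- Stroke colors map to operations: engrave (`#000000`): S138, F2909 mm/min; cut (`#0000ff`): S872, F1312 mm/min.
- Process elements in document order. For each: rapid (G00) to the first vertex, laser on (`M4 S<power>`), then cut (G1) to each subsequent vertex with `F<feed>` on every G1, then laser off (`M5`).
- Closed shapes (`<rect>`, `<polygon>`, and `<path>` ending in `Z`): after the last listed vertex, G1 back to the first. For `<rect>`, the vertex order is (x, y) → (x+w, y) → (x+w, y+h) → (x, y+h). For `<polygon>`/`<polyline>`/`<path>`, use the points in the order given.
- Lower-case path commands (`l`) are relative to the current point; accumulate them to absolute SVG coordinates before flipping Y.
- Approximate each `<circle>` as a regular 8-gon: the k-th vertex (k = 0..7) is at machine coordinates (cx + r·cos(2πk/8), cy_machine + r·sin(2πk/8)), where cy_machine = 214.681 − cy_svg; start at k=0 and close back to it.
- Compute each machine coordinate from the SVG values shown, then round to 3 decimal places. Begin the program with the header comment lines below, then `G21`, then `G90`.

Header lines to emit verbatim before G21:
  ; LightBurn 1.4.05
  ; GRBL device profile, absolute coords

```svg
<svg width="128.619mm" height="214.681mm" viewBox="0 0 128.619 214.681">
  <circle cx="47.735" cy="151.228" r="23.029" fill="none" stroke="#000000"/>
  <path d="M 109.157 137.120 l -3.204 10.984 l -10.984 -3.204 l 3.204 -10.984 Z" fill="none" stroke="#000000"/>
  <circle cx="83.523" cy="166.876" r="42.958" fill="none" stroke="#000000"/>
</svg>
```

; LightBurn 1.4.05
; GRBL device profile, absolute coords
G21
G90
G00 X70.764 Y63.453
M4 S138
G1 X64.019 Y79.737 F2909
G1 X47.735 Y86.482 F2909
G1 X31.451 Y79.737 F2909
G1 X24.706 Y63.453 F2909
G1 X31.451 Y47.169 F2909
G1 X47.735 Y40.424 F2909
G1 X64.019 Y47.169 F2909
G1 X70.764 Y63.453 F2909
M5
G00 X109.157 Y77.561
M4 S138
G1 X105.953 Y66.577 F2909
G1 X94.969 Y69.781 F2909
G1 X98.173 Y80.765 F2909
G1 X109.157 Y77.561 F2909
M5
G00 X126.481 Y47.805
M4 S138
G1 X113.899 Y78.181 F2909
G1 X83.523 Y90.763 F2909
G1 X53.147 Y78.181 F2909
G1 X40.565 Y47.805 F2909
G1 X53.147 Y17.429 F2909
G1 X83.523 Y4.847 F2909
G1 X113.899 Y17.429 F2909
G1 X126.481 Y47.805 F2909
M5

1 u = 1 mm; y_m = 214.681 − y.

[1] `<circle>` circle, #000000→engrave S138 F2909: (70.764,63.453) → (64.019,79.737) → (47.735,86.482) → (31.451,79.737) → (24.706,63.453) → (31.451,47.169) → (47.735,40.424) → (64.019,47.169) → (70.764,63.453) (closed)

[2] `<path>` regular polygon, #000000→engrave S138 F2909: (109.157,77.561) → (105.953,66.577) → (94.969,69.781) → (98.173,80.765) → (109.157,77.561) (closed)

[3] `<circle>` circle, #000000→engrave S138 F2909: (126.481,47.805) → (113.899,78.181) → (83.523,90.763) → (53.147,78.181) → (40.565,47.805) → (53.147,17.429) → (83.523,4.847) → (113.899,17.429) → (126.481,47.805) (closed)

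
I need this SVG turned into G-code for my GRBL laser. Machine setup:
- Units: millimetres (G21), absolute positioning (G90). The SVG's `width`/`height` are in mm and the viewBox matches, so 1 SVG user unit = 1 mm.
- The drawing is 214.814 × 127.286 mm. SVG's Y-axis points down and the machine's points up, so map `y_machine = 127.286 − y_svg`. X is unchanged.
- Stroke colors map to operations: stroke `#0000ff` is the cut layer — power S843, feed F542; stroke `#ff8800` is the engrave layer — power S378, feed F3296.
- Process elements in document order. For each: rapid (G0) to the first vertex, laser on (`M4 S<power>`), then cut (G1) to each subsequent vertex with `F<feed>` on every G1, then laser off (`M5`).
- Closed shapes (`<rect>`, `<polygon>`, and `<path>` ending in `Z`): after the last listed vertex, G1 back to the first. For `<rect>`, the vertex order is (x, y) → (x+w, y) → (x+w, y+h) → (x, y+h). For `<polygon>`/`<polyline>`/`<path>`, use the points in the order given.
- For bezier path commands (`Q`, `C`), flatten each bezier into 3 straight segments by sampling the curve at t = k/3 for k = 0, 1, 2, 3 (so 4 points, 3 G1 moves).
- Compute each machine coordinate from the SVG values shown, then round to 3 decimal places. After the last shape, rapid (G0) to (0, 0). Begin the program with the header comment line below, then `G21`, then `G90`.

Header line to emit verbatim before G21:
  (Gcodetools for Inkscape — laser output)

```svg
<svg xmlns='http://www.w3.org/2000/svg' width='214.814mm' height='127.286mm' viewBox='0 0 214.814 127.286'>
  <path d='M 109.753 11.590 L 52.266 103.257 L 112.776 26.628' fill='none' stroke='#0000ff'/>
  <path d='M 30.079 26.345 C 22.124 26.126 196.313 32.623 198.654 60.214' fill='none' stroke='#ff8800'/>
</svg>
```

Since the viewBox matches the mm dimensions, user units are millimetres directly. The only transform is the Y-flip y_m = 127.286 − y_svg.

Shape 1 is a open polyline drawn with `<path>`. Its stroke #0000ff means cut at S843, F542. After flipping Y the toolpath is (109.753,115.696) → (52.266,24.029) → (112.776,100.658).

Shape 2 is a cubic bezier drawn with `<path>`. Its stroke #ff8800 means engrave at S378, F3296. After flipping Y the toolpath is (30.079,100.941) → (69.728,98.389) → (152.141,88.164) → (198.654,67.072).

(Gcodetools for Inkscape — laser output)
G21
G90
G0 X109.753 Y115.696
M4 S843
G1 X52.266 Y24.029 F542
G1 X112.776 Y100.658 F542
M5
G0 X30.079 Y100.941
M4 S378
G1 X69.728 Y98.389 F3296
G1 X152.141 Y88.164 F3296
G1 X198.654 Y67.072 F3296
M5
G0 X0.000 Y0.000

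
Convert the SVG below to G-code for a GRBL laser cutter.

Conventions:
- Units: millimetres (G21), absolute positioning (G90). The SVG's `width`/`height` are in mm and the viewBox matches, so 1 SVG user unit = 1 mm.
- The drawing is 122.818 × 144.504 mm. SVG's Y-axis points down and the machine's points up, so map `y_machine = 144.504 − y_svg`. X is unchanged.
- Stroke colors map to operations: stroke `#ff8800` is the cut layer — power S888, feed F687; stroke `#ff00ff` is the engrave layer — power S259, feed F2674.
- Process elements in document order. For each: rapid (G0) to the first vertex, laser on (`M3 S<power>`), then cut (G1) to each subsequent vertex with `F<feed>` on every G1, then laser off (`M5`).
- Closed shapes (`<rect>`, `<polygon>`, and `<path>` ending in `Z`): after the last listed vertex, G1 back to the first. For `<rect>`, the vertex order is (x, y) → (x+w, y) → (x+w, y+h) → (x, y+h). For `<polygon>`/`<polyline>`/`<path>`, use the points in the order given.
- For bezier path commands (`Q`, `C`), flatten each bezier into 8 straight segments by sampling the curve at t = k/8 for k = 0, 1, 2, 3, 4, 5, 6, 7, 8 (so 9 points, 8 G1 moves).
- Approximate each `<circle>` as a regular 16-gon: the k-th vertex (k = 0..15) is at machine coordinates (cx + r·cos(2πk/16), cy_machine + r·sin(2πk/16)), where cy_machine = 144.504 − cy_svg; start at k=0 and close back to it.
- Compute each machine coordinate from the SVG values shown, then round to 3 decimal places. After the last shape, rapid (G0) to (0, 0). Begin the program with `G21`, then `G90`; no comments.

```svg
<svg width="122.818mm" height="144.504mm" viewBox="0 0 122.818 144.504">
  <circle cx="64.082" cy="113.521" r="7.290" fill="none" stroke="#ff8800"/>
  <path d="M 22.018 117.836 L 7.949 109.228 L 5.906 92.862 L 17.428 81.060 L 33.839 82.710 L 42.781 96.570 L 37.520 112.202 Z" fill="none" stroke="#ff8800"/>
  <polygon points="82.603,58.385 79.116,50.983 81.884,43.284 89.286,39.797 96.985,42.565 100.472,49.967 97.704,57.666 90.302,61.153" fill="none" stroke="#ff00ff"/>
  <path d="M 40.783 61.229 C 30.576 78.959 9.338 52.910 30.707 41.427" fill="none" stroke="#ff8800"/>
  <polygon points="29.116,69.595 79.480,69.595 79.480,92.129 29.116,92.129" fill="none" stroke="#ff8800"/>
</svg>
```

Since the viewBox matches the mm dimensions, user units are millimetres directly. The only transform is the Y-flip y_m = 144.504 − y_svg.

Shape 1 is a circle drawn with `<circle>`. Its stroke #ff8800 means cut at S888, F687. After flipping Y the toolpath is (71.372,30.983) → (70.817,33.773) → (69.237,36.138) → (66.872,37.718) → (64.082,38.273) → (61.292,37.718) → (58.927,36.138) → (57.347,33.773) → (56.792,30.983) → (57.347,28.193) → (58.927,25.828) → (61.292,24.248) → (64.082,23.693) → (66.872,24.248) → (69.237,25.828) → (70.817,28.193) → (71.372,30.983), returning to the start.

Shape 2 is a regular polygon drawn with `<path>`. Its stroke #ff8800 means cut at S888, F687. After flipping Y the toolpath is (22.018,26.668) → (7.949,35.276) → (5.906,51.642) → (17.428,63.444) → (33.839,61.794) → (42.781,47.934) → (37.520,32.302) → (22.018,26.668), returning to the start.

Shape 3 is a regular polygon drawn with `<polygon>`. Its stroke #ff00ff means engrave at S259, F2674. After flipping Y the toolpath is (82.603,86.119) → (79.116,93.521) → (81.884,101.220) → (89.286,104.707) → (96.985,101.939) → (100.472,94.537) → (97.704,86.838) → (90.302,83.351) → (82.603,86.119), returning to the start.

Shape 4 is a cubic bezier drawn with `<path>`. Its stroke #ff8800 means cut at S888, F687. After flipping Y the toolpath is (40.783,83.275) → (36.543,78.564) → (31.898,77.274) → (27.475,78.721) → (23.904,82.221) → (21.813,87.090) → (21.831,92.645) → (24.586,98.202) → (30.707,103.077).

Shape 5 is a rectangle drawn with `<polygon>`. Its stroke #ff8800 means cut at S888, F687. After flipping Y the toolpath is (29.116,74.909) → (79.480,74.909) → (79.480,52.375) → (29.116,52.375) → (29.116,74.909), returning to the start.

G21
G90
G0 X71.372 Y30.983
M3 S888
G1 X70.817 Y33.773 F687
G1 X69.237 Y36.138 F687
G1 X66.872 Y37.718 F687
G1 X64.082 Y38.273 F687
G1 X61.292 Y37.718 F687
G1 X58.927 Y36.138 F687
G1 X57.347 Y33.773 F687
G1 X56.792 Y30.983 F687
G1 X57.347 Y28.193 F687
G1 X58.927 Y25.828 F687
G1 X61.292 Y24.248 F687
G1 X64.082 Y23.693 F687
G1 X66.872 Y24.248 F687
G1 X69.237 Y25.828 F687
G1 X70.817 Y28.193 F687
G1 X71.372 Y30.983 F687
M5
G0 X22.018 Y26.668
M3 S888
G1 X7.949 Y35.276 F687
G1 X5.906 Y51.642 F687
G1 X17.428 Y63.444 F687
G1 X33.839 Y61.794 F687
G1 X42.781 Y47.934 F687
G1 X37.520 Y32.302 F687
G1 X22.018 Y26.668 F687
M5
G0 X82.603 Y86.119
M3 S259
G1 X79.116 Y93.521 F2674
G1 X81.884 Y101.220 F2674
G1 X89.286 Y104.707 F2674
G1 X96.985 Y101.939 F2674
G1 X100.472 Y94.537 F2674
G1 X97.704 Y86.838 F2674
G1 X90.302 Y83.351 F2674
G1 X82.603 Y86.119 F2674
M5
G0 X40.783 Y83.275
M3 S888
G1 X36.543 Y78.564 F687
G1 X31.898 Y77.274 F687
G1 X27.475 Y78.721 F687
G1 X23.904 Y82.221 F687
G1 X21.813 Y87.090 F687
G1 X21.831 Y92.645 F687
G1 X24.586 Y98.202 F687
G1 X30.707 Y103.077 F687
M5
G0 X29.116 Y74.909
M3 S888
G1 X79.480 Y74.909 F687
G1 X79.480 Y52.375 F687
G1 X29.116 Y52.375 F687
G1 X29.116 Y74.909 F687
M5
G0 X0.000 Y0.000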